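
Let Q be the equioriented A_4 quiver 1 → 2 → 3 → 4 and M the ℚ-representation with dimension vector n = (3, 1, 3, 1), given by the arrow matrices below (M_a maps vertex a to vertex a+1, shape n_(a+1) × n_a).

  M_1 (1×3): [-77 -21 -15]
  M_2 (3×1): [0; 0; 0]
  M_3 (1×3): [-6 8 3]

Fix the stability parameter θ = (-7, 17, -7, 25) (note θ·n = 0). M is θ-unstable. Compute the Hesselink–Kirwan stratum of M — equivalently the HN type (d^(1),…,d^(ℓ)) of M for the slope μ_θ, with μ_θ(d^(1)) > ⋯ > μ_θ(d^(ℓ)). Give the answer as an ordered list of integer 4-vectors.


Interval decomposition of M: I[1,1]^2, I[1,2], I[3,3]^2, I[3,4].
HN type (ℓ=3): μ^(1)=25; μ^(2)=17; μ^(3)=-7

((0, 0, 0, 1); (0, 1, 0, 0); (3, 0, 3, 0))


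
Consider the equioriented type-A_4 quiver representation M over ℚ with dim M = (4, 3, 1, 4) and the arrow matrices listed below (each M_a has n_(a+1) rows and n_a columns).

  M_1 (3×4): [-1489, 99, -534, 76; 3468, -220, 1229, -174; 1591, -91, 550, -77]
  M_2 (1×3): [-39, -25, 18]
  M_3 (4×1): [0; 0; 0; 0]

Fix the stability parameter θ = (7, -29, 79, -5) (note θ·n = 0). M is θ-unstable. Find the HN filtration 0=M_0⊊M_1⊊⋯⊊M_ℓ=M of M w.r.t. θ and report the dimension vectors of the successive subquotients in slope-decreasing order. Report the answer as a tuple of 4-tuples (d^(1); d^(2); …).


Barcode: M ≅ I[1,1], I[1,2]^2, I[1,3], I[4,4]^4. HN layers by μ_θ (4 steps, strictly decreasing):
  μ^(1)=79; μ^(2)=7; μ^(3)=-5; μ^(4)=-11

((0, 0, 1, 0); (1, 0, 0, 0); (0, 0, 0, 4); (3, 3, 0, 0))


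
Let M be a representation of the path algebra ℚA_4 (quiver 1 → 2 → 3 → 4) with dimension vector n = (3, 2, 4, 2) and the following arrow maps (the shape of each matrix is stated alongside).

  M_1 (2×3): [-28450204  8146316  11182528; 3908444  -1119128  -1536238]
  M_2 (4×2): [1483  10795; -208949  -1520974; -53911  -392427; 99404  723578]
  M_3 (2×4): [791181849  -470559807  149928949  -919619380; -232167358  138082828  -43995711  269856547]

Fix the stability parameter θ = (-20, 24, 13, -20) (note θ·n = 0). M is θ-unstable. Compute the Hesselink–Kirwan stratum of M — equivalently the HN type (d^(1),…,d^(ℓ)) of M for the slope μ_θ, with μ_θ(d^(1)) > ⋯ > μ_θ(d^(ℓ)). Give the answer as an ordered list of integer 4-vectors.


Barcode: M ≅ I[1,1], I[1,4]^2, I[3,3]^2. HN layers by μ_θ (3 steps, strictly decreasing):
  μ^(1)=13; μ^(2)=17/3; μ^(3)=-20

((0, 0, 2, 0); (0, 2, 2, 2); (3, 0, 0, 0))


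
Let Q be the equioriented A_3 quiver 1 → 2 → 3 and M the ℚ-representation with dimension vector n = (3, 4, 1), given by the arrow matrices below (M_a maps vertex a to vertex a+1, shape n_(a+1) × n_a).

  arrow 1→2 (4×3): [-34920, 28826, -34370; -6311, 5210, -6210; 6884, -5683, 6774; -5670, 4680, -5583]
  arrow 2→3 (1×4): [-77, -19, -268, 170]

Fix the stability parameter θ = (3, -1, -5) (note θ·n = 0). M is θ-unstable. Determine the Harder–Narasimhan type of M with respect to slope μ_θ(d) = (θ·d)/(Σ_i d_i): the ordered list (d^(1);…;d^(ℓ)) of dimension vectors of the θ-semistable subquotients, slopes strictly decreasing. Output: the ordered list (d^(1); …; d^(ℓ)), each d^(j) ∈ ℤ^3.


Interval decomposition of M: I[1,2]^2, I[1,3], I[2,2].
HN type (ℓ=2): μ^(1)=1; μ^(2)=-1

((2, 2, 0); (1, 2, 1))


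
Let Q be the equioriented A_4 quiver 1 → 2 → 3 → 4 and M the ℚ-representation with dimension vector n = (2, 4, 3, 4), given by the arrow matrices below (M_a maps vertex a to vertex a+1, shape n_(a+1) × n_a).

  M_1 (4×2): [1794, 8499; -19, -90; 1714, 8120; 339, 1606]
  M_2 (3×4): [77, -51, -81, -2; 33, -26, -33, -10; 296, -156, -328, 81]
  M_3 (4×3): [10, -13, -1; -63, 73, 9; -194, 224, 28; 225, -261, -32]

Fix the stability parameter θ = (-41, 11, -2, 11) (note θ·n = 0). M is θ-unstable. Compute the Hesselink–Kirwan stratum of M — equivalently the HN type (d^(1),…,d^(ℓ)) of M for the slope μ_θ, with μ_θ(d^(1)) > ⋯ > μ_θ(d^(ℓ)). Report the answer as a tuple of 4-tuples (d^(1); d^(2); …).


Barcode: M ≅ I[1,4]^2, I[2,2], I[2,4], I[4,4]. HN layers by μ_θ (3 steps, strictly decreasing):
  μ^(1)=11; μ^(2)=9/2; μ^(3)=-41

((0, 1, 0, 4); (0, 3, 3, 0); (2, 0, 0, 0))


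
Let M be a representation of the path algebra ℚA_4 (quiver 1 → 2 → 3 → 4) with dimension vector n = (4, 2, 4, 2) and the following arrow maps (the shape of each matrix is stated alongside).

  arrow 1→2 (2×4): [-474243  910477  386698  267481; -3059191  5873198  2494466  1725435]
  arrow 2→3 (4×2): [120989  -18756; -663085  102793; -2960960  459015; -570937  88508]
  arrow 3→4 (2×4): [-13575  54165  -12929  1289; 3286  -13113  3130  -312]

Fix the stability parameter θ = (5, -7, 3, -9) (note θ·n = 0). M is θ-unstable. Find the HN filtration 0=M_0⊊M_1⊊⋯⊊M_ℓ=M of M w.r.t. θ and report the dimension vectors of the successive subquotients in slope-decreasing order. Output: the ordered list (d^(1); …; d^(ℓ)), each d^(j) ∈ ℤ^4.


Via rank(M_{q-1}∘⋯∘M_p): M ≅ I[1,1]^2, I[1,4]^2, I[3,3]^2.
μ_θ-semistable layers: μ^(1)=5; μ^(2)=3; μ^(3)=-2

((2, 0, 0, 0); (0, 0, 2, 0); (2, 2, 2, 2))


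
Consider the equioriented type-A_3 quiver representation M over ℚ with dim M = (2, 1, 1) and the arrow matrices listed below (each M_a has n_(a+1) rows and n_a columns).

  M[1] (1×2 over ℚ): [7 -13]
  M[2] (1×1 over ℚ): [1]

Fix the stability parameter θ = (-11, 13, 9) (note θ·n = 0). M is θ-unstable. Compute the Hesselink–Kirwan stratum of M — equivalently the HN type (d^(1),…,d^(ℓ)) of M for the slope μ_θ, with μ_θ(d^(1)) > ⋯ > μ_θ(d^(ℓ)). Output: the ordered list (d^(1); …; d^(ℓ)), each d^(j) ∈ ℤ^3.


Interval decomposition of M: I[1,1], I[1,3].
HN type (ℓ=2): μ^(1)=11; μ^(2)=-11

((0, 1, 1); (2, 0, 0))


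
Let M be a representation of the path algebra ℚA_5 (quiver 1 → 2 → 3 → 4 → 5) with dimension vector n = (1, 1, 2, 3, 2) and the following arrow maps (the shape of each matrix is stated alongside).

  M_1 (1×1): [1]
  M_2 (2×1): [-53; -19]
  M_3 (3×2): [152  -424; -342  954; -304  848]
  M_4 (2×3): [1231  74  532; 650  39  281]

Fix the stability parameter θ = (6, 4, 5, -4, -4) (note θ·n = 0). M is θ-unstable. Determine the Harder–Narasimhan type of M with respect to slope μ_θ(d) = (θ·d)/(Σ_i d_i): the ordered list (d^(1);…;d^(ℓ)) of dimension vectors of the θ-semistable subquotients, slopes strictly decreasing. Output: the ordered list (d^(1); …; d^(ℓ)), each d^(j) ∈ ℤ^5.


Interval decomposition of M: I[1,3], I[3,5], I[4,4], I[4,5].
HN type (ℓ=3): μ^(1)=5; μ^(2)=-1; μ^(3)=-4

((1, 1, 1, 0, 0); (0, 0, 1, 1, 1); (0, 0, 0, 2, 1))


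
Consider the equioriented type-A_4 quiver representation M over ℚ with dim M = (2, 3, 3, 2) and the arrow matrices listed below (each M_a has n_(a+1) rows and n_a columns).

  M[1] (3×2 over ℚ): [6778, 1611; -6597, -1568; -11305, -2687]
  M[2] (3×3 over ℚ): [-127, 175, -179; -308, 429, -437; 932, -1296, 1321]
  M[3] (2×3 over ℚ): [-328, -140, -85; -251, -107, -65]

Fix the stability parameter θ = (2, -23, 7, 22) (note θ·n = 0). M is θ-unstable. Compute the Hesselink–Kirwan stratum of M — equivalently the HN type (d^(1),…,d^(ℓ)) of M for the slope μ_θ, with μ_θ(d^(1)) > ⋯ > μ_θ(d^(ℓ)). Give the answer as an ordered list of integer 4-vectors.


Interval decomposition of M: I[1,4]^2, I[2,3].
HN type (ℓ=4): μ^(1)=22; μ^(2)=7; μ^(3)=-21/2; μ^(4)=-23

((0, 0, 0, 2); (0, 0, 3, 0); (2, 2, 0, 0); (0, 1, 0, 0))


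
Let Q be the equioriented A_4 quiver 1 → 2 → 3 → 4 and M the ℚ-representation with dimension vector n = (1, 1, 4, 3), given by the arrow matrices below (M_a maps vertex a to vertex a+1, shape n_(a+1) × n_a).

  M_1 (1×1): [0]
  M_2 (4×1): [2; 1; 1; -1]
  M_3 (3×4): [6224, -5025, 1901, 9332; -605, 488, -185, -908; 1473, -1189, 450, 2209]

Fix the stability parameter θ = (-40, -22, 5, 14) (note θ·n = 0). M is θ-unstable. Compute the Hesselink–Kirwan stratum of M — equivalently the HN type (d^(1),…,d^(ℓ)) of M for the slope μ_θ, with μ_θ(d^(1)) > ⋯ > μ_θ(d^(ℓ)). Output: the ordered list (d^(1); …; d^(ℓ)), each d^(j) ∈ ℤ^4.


Via rank(M_{q-1}∘⋯∘M_p): M ≅ I[1,1], I[2,4], I[3,3], I[3,4]^2.
μ_θ-semistable layers: μ^(1)=14; μ^(2)=5; μ^(3)=-22; μ^(4)=-40

((0, 0, 0, 3); (0, 0, 4, 0); (0, 1, 0, 0); (1, 0, 0, 0))


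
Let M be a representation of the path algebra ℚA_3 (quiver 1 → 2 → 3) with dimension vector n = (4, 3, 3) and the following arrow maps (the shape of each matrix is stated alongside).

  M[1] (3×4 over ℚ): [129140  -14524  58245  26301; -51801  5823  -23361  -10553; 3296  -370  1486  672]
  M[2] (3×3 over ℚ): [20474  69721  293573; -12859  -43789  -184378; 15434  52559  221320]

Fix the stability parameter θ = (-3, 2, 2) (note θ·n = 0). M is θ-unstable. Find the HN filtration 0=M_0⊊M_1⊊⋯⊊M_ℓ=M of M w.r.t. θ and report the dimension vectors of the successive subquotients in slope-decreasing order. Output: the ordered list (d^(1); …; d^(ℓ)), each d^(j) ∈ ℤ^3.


Via rank(M_{q-1}∘⋯∘M_p): M ≅ I[1,1], I[1,3]^3.
μ_θ-semistable layers: μ^(1)=2; μ^(2)=-3

((0, 3, 3); (4, 0, 0))


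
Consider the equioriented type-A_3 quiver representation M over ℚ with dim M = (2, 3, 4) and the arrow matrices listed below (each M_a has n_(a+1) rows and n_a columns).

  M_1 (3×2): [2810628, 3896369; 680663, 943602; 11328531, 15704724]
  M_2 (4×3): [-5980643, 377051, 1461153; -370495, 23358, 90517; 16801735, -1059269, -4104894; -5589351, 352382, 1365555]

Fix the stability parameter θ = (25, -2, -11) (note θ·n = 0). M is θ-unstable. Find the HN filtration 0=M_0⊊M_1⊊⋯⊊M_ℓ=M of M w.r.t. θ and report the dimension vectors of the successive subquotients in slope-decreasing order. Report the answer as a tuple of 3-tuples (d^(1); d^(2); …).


Barcode: M ≅ I[1,3]^2, I[2,3], I[3,3]. HN layers by μ_θ (3 steps, strictly decreasing):
  μ^(1)=4; μ^(2)=-13/2; μ^(3)=-11

((2, 2, 2); (0, 1, 1); (0, 0, 1))


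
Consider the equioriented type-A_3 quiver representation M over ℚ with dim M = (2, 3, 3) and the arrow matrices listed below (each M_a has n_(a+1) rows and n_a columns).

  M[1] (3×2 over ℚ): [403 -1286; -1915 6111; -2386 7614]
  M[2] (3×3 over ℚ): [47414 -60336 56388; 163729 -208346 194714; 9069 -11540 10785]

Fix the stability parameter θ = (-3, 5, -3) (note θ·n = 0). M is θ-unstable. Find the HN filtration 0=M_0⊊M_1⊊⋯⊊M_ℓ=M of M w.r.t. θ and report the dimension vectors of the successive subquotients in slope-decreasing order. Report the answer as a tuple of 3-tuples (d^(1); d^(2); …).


Via rank(M_{q-1}∘⋯∘M_p): M ≅ I[1,3]^2, I[2,3].
μ_θ-semistable layers: μ^(1)=1; μ^(2)=-3

((0, 3, 3); (2, 0, 0))


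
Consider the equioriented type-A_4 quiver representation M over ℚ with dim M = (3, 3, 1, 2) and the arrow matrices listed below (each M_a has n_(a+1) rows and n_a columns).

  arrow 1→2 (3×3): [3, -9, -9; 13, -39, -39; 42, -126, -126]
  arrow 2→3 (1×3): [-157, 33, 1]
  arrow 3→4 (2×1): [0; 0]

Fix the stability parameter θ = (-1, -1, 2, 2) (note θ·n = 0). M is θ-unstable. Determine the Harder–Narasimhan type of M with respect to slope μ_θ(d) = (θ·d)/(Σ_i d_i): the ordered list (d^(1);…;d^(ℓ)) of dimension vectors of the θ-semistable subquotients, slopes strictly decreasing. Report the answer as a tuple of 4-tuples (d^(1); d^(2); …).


Interval decomposition of M: I[1,1]^2, I[1,2], I[2,2], I[2,3], I[4,4]^2.
HN type (ℓ=2): μ^(1)=2; μ^(2)=-1

((0, 0, 1, 2); (3, 3, 0, 0))


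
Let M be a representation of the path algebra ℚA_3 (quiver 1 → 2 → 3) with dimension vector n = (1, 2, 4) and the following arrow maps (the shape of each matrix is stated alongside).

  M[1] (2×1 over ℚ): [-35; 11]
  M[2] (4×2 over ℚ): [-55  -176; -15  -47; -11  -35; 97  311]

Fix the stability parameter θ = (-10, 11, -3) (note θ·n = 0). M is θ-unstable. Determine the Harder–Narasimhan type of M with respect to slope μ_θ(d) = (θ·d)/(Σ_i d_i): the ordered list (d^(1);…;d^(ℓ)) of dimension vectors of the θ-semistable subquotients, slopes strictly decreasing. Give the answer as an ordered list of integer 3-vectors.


Via rank(M_{q-1}∘⋯∘M_p): M ≅ I[1,3], I[2,3], I[3,3]^2.
μ_θ-semistable layers: μ^(1)=4; μ^(2)=-3; μ^(3)=-10

((0, 2, 2); (0, 0, 2); (1, 0, 0))


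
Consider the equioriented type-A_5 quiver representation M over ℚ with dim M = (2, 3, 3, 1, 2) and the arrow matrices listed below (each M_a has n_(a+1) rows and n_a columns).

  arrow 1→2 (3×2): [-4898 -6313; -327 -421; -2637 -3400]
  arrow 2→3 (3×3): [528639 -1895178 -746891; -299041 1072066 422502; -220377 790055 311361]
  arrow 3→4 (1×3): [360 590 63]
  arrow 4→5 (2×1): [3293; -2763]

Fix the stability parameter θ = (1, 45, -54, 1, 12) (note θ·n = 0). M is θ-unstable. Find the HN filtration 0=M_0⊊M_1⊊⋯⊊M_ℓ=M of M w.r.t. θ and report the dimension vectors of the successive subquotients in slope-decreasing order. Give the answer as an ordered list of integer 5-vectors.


Barcode: M ≅ I[1,3], I[1,5], I[2,3], I[5,5]. HN layers by μ_θ (4 steps, strictly decreasing):
  μ^(1)=12; μ^(2)=1; μ^(3)=-8/3; μ^(4)=-9/2

((0, 0, 0, 0, 2); (0, 0, 0, 1, 0); (2, 2, 2, 0, 0); (0, 1, 1, 0, 0))


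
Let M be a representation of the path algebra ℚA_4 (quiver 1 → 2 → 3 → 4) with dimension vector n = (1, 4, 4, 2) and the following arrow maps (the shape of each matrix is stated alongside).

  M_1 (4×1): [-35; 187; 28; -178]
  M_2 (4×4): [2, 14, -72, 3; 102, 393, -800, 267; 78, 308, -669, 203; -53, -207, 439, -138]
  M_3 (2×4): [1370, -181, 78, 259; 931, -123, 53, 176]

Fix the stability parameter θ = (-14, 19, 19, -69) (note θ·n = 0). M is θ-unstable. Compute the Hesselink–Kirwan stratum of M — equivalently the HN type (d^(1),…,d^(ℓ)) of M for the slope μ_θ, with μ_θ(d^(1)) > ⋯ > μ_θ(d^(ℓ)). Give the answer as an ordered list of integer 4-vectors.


Barcode: M ≅ I[1,4], I[2,3]^2, I[2,4]. HN layers by μ_θ (3 steps, strictly decreasing):
  μ^(1)=19; μ^(2)=-31/3; μ^(3)=-14

((0, 2, 2, 0); (0, 2, 2, 2); (1, 0, 0, 0))


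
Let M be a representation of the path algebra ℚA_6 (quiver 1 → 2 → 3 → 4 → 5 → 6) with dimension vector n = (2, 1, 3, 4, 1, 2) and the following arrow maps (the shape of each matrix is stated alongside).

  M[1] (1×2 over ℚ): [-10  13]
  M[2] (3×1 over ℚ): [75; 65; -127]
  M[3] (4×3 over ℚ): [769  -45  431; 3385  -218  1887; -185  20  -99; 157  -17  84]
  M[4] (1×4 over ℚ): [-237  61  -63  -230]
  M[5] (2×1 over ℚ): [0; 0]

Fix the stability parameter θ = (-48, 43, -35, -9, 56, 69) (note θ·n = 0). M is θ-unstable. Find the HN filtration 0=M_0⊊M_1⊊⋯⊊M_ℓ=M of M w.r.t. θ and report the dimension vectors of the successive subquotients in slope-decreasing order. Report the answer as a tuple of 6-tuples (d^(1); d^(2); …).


Via rank(M_{q-1}∘⋯∘M_p): M ≅ I[1,1], I[1,5], I[3,4]^2, I[4,4], I[6,6]^2.
μ_θ-semistable layers: μ^(1)=69; μ^(2)=56; μ^(3)=-1/3; μ^(4)=-9; μ^(5)=-35; μ^(6)=-48

((0, 0, 0, 0, 0, 2); (0, 0, 0, 0, 1, 0); (0, 1, 1, 1, 0, 0); (0, 0, 0, 3, 0, 0); (0, 0, 2, 0, 0, 0); (2, 0, 0, 0, 0, 0))


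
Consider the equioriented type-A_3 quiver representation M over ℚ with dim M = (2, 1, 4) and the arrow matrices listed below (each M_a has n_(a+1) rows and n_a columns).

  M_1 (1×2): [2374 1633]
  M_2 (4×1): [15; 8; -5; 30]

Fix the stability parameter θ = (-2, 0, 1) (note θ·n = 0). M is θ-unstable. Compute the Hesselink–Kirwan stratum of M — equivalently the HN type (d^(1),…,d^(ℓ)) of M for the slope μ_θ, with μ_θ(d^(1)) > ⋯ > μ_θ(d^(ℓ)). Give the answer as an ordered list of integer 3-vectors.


Via rank(M_{q-1}∘⋯∘M_p): M ≅ I[1,1], I[1,3], I[3,3]^3.
μ_θ-semistable layers: μ^(1)=1; μ^(2)=0; μ^(3)=-2

((0, 0, 4); (0, 1, 0); (2, 0, 0))


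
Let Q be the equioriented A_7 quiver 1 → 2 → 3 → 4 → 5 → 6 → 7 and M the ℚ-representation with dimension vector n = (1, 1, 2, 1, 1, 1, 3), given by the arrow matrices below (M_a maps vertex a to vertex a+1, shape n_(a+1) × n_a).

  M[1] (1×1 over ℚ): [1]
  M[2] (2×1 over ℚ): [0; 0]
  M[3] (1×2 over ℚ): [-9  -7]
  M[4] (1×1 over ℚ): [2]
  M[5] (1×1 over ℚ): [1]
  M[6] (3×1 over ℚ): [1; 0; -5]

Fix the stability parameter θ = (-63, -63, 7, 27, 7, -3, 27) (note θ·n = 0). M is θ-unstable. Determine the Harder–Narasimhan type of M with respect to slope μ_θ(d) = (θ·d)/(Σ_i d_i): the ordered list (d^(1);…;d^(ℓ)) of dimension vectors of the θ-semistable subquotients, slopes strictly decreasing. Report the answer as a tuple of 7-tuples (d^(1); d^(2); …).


Barcode: M ≅ I[1,2], I[3,3], I[3,7], I[7,7]^2. HN layers by μ_θ (4 steps, strictly decreasing):
  μ^(1)=27; μ^(2)=31/3; μ^(3)=7; μ^(4)=-63

((0, 0, 0, 0, 0, 0, 3); (0, 0, 0, 1, 1, 1, 0); (0, 0, 2, 0, 0, 0, 0); (1, 1, 0, 0, 0, 0, 0))


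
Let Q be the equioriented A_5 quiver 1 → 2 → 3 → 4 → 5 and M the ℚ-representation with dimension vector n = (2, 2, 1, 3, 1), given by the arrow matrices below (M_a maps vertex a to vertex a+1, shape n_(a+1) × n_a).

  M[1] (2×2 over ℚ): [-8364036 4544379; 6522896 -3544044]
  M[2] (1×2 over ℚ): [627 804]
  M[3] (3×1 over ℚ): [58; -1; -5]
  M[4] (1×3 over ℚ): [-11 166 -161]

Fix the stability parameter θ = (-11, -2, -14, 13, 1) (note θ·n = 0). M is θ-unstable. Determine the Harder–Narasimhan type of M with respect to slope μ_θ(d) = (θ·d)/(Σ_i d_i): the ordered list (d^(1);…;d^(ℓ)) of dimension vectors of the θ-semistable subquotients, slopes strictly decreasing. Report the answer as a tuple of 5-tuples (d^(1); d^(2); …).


Barcode: M ≅ I[1,1], I[1,5], I[2,2], I[4,4]^2. HN layers by μ_θ (5 steps, strictly decreasing):
  μ^(1)=13; μ^(2)=7; μ^(3)=-2; μ^(4)=-8; μ^(5)=-11

((0, 0, 0, 2, 0); (0, 0, 0, 1, 1); (0, 1, 0, 0, 0); (0, 1, 1, 0, 0); (2, 0, 0, 0, 0))


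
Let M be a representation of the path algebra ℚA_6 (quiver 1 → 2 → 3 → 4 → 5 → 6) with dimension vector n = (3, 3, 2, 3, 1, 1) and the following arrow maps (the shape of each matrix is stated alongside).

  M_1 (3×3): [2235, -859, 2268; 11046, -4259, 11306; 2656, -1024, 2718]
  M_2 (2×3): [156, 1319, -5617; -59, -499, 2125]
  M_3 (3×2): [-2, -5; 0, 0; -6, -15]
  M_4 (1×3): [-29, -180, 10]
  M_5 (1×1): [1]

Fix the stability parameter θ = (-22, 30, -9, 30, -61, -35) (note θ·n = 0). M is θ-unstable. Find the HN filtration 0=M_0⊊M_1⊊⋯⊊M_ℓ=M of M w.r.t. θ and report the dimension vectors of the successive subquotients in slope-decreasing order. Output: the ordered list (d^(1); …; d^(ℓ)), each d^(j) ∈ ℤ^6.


Interval decomposition of M: I[1,2], I[1,3], I[1,6], I[4,4]^2.
HN type (ℓ=4): μ^(1)=30; μ^(2)=21/2; μ^(3)=-9; μ^(4)=-22

((0, 1, 0, 2, 0, 0); (0, 1, 1, 0, 0, 0); (0, 1, 1, 1, 1, 1); (3, 0, 0, 0, 0, 0))


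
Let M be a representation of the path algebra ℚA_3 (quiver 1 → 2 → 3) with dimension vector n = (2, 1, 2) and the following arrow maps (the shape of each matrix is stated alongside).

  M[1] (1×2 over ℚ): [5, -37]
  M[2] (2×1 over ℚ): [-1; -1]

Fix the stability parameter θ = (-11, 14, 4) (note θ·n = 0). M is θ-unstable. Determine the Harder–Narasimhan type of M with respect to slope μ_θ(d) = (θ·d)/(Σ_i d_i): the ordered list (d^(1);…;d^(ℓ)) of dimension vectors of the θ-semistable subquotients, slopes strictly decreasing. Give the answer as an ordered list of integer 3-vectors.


Via rank(M_{q-1}∘⋯∘M_p): M ≅ I[1,1], I[1,3], I[3,3].
μ_θ-semistable layers: μ^(1)=9; μ^(2)=4; μ^(3)=-11

((0, 1, 1); (0, 0, 1); (2, 0, 0))


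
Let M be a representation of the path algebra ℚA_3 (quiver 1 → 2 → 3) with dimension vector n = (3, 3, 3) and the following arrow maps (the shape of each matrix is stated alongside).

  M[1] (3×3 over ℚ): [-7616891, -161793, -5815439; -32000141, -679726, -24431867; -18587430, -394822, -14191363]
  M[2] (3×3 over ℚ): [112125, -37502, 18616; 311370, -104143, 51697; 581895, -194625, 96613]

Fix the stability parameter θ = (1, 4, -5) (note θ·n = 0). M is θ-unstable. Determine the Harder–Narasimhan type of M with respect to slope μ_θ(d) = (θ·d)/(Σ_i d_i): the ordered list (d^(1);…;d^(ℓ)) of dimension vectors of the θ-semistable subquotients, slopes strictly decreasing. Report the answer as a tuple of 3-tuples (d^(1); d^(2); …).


Via rank(M_{q-1}∘⋯∘M_p): M ≅ I[1,2], I[1,3]^2, I[3,3].
μ_θ-semistable layers: μ^(1)=4; μ^(2)=1; μ^(3)=0; μ^(4)=-5

((0, 1, 0); (1, 0, 0); (2, 2, 2); (0, 0, 1))


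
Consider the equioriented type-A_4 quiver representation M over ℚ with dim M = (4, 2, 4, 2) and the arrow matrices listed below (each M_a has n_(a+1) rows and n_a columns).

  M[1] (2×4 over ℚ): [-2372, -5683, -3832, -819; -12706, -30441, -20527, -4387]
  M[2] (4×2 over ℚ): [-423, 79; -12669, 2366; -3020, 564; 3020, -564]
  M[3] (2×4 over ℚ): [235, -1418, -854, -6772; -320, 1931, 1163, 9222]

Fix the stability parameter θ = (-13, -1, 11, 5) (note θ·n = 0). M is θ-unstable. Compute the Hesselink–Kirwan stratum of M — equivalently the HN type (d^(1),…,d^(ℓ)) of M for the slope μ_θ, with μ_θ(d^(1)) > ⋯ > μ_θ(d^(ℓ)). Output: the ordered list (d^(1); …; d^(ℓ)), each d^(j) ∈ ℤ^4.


Barcode: M ≅ I[1,1]^2, I[1,4]^2, I[3,3]^2. HN layers by μ_θ (4 steps, strictly decreasing):
  μ^(1)=11; μ^(2)=8; μ^(3)=-1; μ^(4)=-13

((0, 0, 2, 0); (0, 0, 2, 2); (0, 2, 0, 0); (4, 0, 0, 0))


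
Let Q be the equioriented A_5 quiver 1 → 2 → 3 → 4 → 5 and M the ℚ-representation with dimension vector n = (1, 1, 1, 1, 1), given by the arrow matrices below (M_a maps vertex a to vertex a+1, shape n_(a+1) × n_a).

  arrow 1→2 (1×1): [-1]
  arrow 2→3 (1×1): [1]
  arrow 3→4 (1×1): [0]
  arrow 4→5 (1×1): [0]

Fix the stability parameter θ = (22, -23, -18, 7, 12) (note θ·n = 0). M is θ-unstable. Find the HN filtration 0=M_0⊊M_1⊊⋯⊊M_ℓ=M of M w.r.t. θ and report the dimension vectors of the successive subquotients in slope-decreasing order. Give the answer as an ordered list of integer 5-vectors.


Interval decomposition of M: I[1,3], I[4,4], I[5,5].
HN type (ℓ=3): μ^(1)=12; μ^(2)=7; μ^(3)=-19/3

((0, 0, 0, 0, 1); (0, 0, 0, 1, 0); (1, 1, 1, 0, 0))


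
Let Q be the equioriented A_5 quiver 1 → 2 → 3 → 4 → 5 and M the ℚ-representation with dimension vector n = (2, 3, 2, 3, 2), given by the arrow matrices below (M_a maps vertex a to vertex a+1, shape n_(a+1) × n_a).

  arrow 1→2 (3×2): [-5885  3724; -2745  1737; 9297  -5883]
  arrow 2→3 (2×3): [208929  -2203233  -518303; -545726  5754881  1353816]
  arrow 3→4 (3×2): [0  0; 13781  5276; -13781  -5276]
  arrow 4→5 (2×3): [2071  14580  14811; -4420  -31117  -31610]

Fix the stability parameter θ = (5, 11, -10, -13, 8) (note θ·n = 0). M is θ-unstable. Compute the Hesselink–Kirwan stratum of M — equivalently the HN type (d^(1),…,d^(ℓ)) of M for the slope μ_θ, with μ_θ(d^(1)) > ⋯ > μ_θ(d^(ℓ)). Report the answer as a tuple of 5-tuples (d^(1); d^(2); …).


Barcode: M ≅ I[1,3], I[1,5], I[2,2], I[4,4], I[4,5]. HN layers by μ_θ (5 steps, strictly decreasing):
  μ^(1)=11; μ^(2)=8; μ^(3)=2; μ^(4)=-7/4; μ^(5)=-13

((0, 1, 0, 0, 0); (0, 0, 0, 0, 2); (1, 1, 1, 0, 0); (1, 1, 1, 1, 0); (0, 0, 0, 2, 0))


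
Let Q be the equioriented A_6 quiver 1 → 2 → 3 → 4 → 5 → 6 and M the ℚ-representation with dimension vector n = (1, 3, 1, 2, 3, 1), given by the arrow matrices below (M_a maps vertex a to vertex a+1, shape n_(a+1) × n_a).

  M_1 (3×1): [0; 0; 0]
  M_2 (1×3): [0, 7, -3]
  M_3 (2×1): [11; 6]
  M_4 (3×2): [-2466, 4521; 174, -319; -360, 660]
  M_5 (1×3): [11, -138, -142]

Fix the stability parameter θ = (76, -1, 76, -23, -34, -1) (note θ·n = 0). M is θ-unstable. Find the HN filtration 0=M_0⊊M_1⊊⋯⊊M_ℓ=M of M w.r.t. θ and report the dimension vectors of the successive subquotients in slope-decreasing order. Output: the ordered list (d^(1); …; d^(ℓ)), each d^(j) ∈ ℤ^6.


Via rank(M_{q-1}∘⋯∘M_p): M ≅ I[1,1], I[2,2]^2, I[2,4], I[4,6], I[5,5]^2.
μ_θ-semistable layers: μ^(1)=76; μ^(2)=53/2; μ^(3)=-1; μ^(4)=-57/2; μ^(5)=-34

((1, 0, 0, 0, 0, 0); (0, 0, 1, 1, 0, 0); (0, 3, 0, 0, 0, 1); (0, 0, 0, 1, 1, 0); (0, 0, 0, 0, 2, 0))


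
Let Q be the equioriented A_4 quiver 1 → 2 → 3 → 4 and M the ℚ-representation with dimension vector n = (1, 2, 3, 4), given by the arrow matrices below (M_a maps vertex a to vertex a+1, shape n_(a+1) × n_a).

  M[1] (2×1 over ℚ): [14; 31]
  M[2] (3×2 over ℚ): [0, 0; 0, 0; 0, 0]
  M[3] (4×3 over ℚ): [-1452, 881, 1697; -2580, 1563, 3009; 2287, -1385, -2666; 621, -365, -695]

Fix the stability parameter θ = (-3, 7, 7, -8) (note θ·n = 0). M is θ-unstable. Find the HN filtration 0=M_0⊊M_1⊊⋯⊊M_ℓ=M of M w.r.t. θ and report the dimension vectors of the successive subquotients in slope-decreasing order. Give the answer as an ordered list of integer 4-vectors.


Barcode: M ≅ I[1,2], I[2,2], I[3,4]^3, I[4,4]. HN layers by μ_θ (4 steps, strictly decreasing):
  μ^(1)=7; μ^(2)=-1/2; μ^(3)=-3; μ^(4)=-8

((0, 2, 0, 0); (0, 0, 3, 3); (1, 0, 0, 0); (0, 0, 0, 1))


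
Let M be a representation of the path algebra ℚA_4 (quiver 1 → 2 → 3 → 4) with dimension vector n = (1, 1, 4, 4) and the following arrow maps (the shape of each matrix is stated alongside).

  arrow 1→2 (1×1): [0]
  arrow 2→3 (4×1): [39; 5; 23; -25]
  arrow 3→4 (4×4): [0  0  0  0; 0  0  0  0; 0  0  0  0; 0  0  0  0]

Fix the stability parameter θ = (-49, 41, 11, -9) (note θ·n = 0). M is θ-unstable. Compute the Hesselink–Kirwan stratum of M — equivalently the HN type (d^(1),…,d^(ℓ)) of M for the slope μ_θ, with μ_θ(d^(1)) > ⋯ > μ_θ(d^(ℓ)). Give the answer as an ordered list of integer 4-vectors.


Interval decomposition of M: I[1,1], I[2,3], I[3,3]^3, I[4,4]^4.
HN type (ℓ=4): μ^(1)=26; μ^(2)=11; μ^(3)=-9; μ^(4)=-49

((0, 1, 1, 0); (0, 0, 3, 0); (0, 0, 0, 4); (1, 0, 0, 0))


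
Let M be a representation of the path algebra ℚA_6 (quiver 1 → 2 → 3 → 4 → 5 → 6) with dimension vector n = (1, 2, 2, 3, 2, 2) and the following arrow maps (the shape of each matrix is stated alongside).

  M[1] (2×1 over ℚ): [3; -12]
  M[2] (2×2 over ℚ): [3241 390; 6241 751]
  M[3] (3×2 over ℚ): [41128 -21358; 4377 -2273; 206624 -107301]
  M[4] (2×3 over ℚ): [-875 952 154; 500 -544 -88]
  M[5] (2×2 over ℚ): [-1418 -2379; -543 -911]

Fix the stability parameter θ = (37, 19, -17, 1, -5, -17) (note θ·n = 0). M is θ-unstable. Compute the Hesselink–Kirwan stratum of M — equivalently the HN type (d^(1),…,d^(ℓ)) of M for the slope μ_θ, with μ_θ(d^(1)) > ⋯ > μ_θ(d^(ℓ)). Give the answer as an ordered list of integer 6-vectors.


Barcode: M ≅ I[1,4], I[2,4], I[4,6], I[5,6]. HN layers by μ_θ (4 steps, strictly decreasing):
  μ^(1)=10; μ^(2)=1; μ^(3)=-7; μ^(4)=-11

((1, 1, 1, 1, 0, 0); (0, 1, 1, 1, 0, 0); (0, 0, 0, 1, 1, 1); (0, 0, 0, 0, 1, 1))


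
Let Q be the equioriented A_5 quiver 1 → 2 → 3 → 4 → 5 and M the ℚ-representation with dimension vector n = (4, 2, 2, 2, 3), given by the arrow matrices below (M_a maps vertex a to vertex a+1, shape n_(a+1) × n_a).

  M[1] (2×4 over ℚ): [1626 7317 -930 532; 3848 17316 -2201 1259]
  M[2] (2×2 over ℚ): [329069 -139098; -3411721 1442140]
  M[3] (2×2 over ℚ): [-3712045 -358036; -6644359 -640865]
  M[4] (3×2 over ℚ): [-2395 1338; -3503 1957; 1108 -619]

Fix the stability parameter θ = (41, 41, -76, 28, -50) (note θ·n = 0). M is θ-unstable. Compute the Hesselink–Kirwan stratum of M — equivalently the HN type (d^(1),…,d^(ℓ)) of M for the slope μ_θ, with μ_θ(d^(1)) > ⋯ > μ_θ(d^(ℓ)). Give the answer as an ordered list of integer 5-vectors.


Barcode: M ≅ I[1,1]^2, I[1,5]^2, I[5,5]. HN layers by μ_θ (3 steps, strictly decreasing):
  μ^(1)=41; μ^(2)=-16/5; μ^(3)=-50

((2, 0, 0, 0, 0); (2, 2, 2, 2, 2); (0, 0, 0, 0, 1))


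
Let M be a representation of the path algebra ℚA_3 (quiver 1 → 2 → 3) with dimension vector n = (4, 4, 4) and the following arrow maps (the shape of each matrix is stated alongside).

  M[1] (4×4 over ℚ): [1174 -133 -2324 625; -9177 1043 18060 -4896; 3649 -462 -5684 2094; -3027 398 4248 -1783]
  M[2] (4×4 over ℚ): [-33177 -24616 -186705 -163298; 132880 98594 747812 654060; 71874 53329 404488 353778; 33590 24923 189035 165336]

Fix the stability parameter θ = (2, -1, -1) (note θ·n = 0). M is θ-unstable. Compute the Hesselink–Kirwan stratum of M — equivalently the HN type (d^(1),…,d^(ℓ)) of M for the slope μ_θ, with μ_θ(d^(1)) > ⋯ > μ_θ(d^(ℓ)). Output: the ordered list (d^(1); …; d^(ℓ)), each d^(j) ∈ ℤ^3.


Via rank(M_{q-1}∘⋯∘M_p): M ≅ I[1,1], I[1,3]^3, I[2,2], I[3,3].
μ_θ-semistable layers: μ^(1)=2; μ^(2)=0; μ^(3)=-1

((1, 0, 0); (3, 3, 3); (0, 1, 1))


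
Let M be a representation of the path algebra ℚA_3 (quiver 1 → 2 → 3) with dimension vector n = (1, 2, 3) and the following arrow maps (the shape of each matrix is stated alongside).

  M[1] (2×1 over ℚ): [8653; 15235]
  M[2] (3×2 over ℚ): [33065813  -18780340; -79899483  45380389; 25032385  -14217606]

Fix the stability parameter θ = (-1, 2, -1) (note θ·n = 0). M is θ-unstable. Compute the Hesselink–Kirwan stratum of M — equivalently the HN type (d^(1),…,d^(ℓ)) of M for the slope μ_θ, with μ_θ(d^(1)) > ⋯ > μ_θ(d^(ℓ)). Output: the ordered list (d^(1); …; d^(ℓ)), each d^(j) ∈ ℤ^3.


Interval decomposition of M: I[1,3], I[2,3], I[3,3].
HN type (ℓ=2): μ^(1)=1/2; μ^(2)=-1

((0, 2, 2); (1, 0, 1))


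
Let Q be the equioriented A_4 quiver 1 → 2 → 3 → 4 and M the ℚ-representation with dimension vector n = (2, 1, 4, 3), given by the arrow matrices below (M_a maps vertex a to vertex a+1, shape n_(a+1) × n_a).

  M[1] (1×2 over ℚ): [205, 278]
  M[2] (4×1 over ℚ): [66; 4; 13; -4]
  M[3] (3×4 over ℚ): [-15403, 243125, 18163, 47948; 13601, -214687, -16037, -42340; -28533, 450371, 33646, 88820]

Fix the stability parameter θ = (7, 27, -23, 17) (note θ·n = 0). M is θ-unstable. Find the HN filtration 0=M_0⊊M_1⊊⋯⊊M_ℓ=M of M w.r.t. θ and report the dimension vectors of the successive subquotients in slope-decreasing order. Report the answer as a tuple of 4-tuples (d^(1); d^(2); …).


Interval decomposition of M: I[1,1], I[1,4], I[3,3]^2, I[3,4], I[4,4].
HN type (ℓ=4): μ^(1)=17; μ^(2)=7; μ^(3)=11/3; μ^(4)=-23

((0, 0, 0, 3); (1, 0, 0, 0); (1, 1, 1, 0); (0, 0, 3, 0))


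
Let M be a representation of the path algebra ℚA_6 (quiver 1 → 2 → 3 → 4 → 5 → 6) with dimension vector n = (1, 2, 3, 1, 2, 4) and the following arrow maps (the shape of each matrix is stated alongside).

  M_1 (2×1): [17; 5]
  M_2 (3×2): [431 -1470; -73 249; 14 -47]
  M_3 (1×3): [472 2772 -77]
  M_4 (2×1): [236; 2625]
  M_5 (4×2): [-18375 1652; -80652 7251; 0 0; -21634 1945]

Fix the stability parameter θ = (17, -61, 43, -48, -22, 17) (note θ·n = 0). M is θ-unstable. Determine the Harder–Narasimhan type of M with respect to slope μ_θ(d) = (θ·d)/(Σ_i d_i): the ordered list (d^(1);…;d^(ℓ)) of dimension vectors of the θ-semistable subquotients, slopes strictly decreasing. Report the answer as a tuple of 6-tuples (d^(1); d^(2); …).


Via rank(M_{q-1}∘⋯∘M_p): M ≅ I[1,6], I[2,3], I[3,3], I[5,6], I[6,6]^2.
μ_θ-semistable layers: μ^(1)=43; μ^(2)=17; μ^(3)=-9; μ^(4)=-22; μ^(5)=-61

((0, 0, 2, 0, 0, 0); (0, 0, 0, 0, 0, 4); (0, 0, 1, 1, 1, 0); (1, 1, 0, 0, 1, 0); (0, 1, 0, 0, 0, 0))


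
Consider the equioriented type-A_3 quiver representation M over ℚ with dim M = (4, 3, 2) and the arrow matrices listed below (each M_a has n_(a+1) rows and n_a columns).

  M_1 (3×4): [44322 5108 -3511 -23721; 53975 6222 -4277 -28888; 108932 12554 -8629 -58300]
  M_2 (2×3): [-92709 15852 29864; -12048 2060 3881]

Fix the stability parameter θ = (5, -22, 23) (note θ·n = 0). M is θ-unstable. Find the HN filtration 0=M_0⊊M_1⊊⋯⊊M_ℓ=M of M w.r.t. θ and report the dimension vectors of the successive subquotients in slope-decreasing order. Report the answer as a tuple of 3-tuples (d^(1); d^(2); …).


Via rank(M_{q-1}∘⋯∘M_p): M ≅ I[1,1], I[1,2], I[1,3]^2.
μ_θ-semistable layers: μ^(1)=23; μ^(2)=5; μ^(3)=-17/2

((0, 0, 2); (1, 0, 0); (3, 3, 0))


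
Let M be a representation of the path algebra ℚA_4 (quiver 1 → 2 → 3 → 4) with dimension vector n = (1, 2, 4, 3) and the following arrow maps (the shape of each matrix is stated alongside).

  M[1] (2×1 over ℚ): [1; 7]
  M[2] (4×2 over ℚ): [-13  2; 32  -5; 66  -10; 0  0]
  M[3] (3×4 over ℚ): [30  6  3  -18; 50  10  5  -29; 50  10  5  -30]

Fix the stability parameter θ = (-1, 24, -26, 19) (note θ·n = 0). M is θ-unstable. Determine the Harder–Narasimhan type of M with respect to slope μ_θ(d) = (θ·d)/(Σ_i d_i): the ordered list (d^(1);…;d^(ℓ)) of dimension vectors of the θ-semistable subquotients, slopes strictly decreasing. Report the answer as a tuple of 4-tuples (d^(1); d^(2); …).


Via rank(M_{q-1}∘⋯∘M_p): M ≅ I[1,3], I[2,3], I[3,4]^2, I[4,4].
μ_θ-semistable layers: μ^(1)=19; μ^(2)=-1; μ^(3)=-26

((0, 0, 0, 3); (1, 2, 2, 0); (0, 0, 2, 0))


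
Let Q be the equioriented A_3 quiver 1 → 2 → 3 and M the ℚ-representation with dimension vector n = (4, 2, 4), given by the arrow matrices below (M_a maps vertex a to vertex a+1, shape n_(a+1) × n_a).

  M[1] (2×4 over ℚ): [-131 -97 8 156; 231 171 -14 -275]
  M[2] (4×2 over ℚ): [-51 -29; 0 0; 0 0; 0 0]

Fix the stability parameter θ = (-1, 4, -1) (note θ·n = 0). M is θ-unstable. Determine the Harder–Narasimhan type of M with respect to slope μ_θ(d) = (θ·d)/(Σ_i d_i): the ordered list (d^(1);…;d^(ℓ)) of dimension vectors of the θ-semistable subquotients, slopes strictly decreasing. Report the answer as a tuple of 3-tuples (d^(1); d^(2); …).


Via rank(M_{q-1}∘⋯∘M_p): M ≅ I[1,1]^2, I[1,2], I[1,3], I[3,3]^3.
μ_θ-semistable layers: μ^(1)=4; μ^(2)=3/2; μ^(3)=-1

((0, 1, 0); (0, 1, 1); (4, 0, 3))


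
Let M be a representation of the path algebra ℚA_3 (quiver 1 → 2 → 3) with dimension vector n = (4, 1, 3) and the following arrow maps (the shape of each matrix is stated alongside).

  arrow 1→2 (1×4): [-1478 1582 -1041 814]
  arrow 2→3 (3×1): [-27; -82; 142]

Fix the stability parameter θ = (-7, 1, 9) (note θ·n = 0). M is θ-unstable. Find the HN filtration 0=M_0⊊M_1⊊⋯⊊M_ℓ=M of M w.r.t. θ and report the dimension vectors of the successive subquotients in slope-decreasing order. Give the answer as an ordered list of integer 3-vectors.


Via rank(M_{q-1}∘⋯∘M_p): M ≅ I[1,1]^3, I[1,3], I[3,3]^2.
μ_θ-semistable layers: μ^(1)=9; μ^(2)=1; μ^(3)=-7

((0, 0, 3); (0, 1, 0); (4, 0, 0))


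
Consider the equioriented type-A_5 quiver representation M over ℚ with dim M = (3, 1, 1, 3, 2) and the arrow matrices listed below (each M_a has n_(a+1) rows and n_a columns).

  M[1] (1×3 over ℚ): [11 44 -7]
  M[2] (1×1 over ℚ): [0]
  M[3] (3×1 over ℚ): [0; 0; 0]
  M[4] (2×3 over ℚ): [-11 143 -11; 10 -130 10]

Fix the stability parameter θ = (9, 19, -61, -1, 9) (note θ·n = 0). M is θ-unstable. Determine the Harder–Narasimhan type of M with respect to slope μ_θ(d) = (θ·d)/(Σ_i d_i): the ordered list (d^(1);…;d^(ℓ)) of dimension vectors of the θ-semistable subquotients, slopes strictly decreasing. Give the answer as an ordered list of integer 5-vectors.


Interval decomposition of M: I[1,1]^2, I[1,2], I[3,3], I[4,4]^2, I[4,5], I[5,5].
HN type (ℓ=4): μ^(1)=19; μ^(2)=9; μ^(3)=-1; μ^(4)=-61

((0, 1, 0, 0, 0); (3, 0, 0, 0, 2); (0, 0, 0, 3, 0); (0, 0, 1, 0, 0))


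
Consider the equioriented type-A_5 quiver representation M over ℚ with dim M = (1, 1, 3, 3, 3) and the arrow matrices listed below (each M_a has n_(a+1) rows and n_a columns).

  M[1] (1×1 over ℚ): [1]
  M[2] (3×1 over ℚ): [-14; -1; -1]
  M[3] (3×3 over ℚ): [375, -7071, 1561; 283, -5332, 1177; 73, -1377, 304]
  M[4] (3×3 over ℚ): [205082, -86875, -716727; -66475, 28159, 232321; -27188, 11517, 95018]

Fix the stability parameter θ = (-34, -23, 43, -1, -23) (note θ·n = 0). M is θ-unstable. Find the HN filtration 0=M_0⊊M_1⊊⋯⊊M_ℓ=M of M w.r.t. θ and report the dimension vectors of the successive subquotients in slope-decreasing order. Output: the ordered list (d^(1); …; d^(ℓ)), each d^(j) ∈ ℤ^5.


Barcode: M ≅ I[1,5], I[3,5]^2. HN layers by μ_θ (3 steps, strictly decreasing):
  μ^(1)=19/3; μ^(2)=-23; μ^(3)=-34

((0, 0, 3, 3, 3); (0, 1, 0, 0, 0); (1, 0, 0, 0, 0))


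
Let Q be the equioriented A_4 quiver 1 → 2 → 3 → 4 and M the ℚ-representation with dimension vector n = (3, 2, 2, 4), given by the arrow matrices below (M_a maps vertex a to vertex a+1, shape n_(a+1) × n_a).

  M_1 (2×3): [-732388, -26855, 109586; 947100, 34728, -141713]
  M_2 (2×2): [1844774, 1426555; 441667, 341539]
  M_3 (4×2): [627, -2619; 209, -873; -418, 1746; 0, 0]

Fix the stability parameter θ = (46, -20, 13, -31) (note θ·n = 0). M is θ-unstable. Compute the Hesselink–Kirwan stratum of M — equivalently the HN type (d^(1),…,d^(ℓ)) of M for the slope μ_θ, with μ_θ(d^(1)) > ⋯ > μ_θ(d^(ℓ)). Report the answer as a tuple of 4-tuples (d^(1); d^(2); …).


Interval decomposition of M: I[1,1], I[1,3], I[1,4], I[4,4]^3.
HN type (ℓ=4): μ^(1)=46; μ^(2)=13; μ^(3)=2; μ^(4)=-31

((1, 0, 0, 0); (1, 1, 1, 0); (1, 1, 1, 1); (0, 0, 0, 3))


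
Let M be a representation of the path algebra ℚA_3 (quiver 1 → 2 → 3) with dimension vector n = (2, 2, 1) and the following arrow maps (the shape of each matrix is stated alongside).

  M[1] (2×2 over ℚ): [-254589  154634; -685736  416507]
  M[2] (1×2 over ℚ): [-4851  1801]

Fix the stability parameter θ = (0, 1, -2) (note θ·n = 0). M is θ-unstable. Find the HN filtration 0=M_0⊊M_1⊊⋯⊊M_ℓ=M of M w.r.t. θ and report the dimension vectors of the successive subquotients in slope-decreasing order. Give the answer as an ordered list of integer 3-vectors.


Interval decomposition of M: I[1,2], I[1,3].
HN type (ℓ=3): μ^(1)=1; μ^(2)=0; μ^(3)=-1/3

((0, 1, 0); (1, 0, 0); (1, 1, 1))


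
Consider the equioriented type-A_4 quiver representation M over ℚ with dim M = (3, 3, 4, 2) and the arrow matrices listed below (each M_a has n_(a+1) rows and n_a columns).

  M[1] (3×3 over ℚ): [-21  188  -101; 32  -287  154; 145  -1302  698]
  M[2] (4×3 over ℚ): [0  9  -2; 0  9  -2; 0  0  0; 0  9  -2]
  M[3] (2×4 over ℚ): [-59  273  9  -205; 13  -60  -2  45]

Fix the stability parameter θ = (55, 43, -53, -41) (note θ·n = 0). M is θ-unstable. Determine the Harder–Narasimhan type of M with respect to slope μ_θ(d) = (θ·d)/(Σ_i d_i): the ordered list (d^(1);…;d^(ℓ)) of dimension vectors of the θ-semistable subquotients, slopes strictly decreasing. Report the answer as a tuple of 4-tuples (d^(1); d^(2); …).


Via rank(M_{q-1}∘⋯∘M_p): M ≅ I[1,2]^2, I[1,4], I[3,3]^2, I[3,4].
μ_θ-semistable layers: μ^(1)=49; μ^(2)=1; μ^(3)=-41; μ^(4)=-53

((2, 2, 0, 0); (1, 1, 1, 1); (0, 0, 0, 1); (0, 0, 3, 0))


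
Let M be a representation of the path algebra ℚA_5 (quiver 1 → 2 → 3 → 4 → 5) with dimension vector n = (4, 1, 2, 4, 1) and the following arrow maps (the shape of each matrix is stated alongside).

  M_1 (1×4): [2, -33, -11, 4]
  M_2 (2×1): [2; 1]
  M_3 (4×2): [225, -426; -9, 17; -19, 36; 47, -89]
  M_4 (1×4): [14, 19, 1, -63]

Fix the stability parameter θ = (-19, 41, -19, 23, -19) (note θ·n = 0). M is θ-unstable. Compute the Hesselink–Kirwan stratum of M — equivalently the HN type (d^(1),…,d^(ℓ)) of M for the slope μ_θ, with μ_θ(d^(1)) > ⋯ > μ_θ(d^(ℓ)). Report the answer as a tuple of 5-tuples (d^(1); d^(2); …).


Via rank(M_{q-1}∘⋯∘M_p): M ≅ I[1,1]^3, I[1,4], I[3,5], I[4,4]^2.
μ_θ-semistable layers: μ^(1)=23; μ^(2)=11; μ^(3)=2; μ^(4)=-19

((0, 0, 0, 3, 0); (0, 1, 1, 0, 0); (0, 0, 0, 1, 1); (4, 0, 1, 0, 0))
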